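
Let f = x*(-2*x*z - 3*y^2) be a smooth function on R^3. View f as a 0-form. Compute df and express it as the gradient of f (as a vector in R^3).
df = (-4*x*z - 3*y^2) dx + (-6*x*y) dy + (-2*x^2) dz; grad f = (-4*x*z - 3*y^2, -6*x*y, -2*x^2)

For a 0-form f, d f = (∂f/∂x) dx + (∂f/∂y) dy + (∂f/∂z) dz. The components of the vector representation are exactly the entries of grad f in Cartesian coordinates:
  ∂f/∂x = -4*x*z - 3*y^2
  ∂f/∂y = -6*x*y
  ∂f/∂z = -2*x^2.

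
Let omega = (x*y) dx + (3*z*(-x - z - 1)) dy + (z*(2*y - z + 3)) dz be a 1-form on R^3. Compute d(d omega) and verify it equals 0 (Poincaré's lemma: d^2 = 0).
d(d omega) = 0

Step 1: d omega = sum_{i<j} (∂f_j/∂x_i - ∂f_i/∂x_j) dx_i ∧ dx_j:
  coeff of dx ∧ dy: -x - 3*z
  coeff of dx ∧ dz: 0
  coeff of dy ∧ dz: 3*x + 8*z + 3
Step 2: Apply d again to each 2-form coefficient. The only possible 3-form in R^3 is dx ∧ dy ∧ dz, with coefficient
  ∂(coeff of dy∧dz)/∂x - ∂(coeff of dx∧dz)/∂y + ∂(coeff of dx∧dy)/∂z
  = ∂/∂x (3*x + 8*z + 3) - ∂/∂y (0) + ∂/∂z (-x - 3*z).
Each of these terms simplifies to sums of mixed partials that cancel in pairs. The result is 0 (by equality of mixed partials for smooth functions — Schwarz / Clairaut).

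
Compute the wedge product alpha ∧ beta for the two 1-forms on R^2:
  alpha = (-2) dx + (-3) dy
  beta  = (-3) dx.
alpha ∧ beta = (-9) dx ∧ dy

Distribute the wedge, using dx_i ∧ dx_j = -dx_j ∧ dx_i and dx_i ∧ dx_i = 0. For each pair (i, j) with i < j, the coefficient of dx_i ∧ dx_j in alpha ∧ beta is (alpha_i * beta_j - alpha_j * beta_i). Collecting: alpha ∧ beta = (-9) dx ∧ dy.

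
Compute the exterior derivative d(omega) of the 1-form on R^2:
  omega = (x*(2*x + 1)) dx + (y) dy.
d(omega) = 0

For a 1-form omega = sum_i f_i dx_i, the exterior derivative is
  d(omega) = sum_{i < j} (∂f_j/∂x_i - ∂f_i/∂x_j) dx_i ∧ dx_j.

Assembling: d(omega) = 0.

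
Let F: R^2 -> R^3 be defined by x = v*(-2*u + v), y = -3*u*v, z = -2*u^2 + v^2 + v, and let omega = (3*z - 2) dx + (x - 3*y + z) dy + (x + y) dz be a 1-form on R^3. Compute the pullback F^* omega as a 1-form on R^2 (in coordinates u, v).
F^* omega = (v*(38*u^2 - 25*u*v - 12*v^2 - 9*v + 4)) du + (18*u^3 - 33*u^2*v - 22*u*v^2 - 14*u*v + 4*u + 8*v^3 + 7*v^2 - 4*v) dv

Using F^*(f dg) = (f ∘ F) d(g ∘ F), substitute each coordinate x_i by F_i(u, v) in f_i, and replace dx_i by d F_i = (∂F_i/∂u) du + (∂F_i/∂v) dv.
  For the x component: f_1(F) = -6*u^2 + 3*v^2 + 3*v - 2; d F_1 = (-2*v) du + (-2*u + 2*v) dv
  For the y component: f_2(F) = -2*u^2 + 7*u*v + 2*v^2 + v; d F_2 = (-3*v) du + (-3*u) dv
  For the z component: f_3(F) = v*(-5*u + v); d F_3 = (-4*u) du + (2*v + 1) dv
Combining and collecting du, dv coefficients:
  coeff of du: v*(38*u^2 - 25*u*v - 12*v^2 - 9*v + 4)
  coeff of dv: 18*u^3 - 33*u^2*v - 22*u*v^2 - 14*u*v + 4*u + 8*v^3 + 7*v^2 - 4*v
F^* omega = (v*(38*u^2 - 25*u*v - 12*v^2 - 9*v + 4)) du + (18*u^3 - 33*u^2*v - 22*u*v^2 - 14*u*v + 4*u + 8*v^3 + 7*v^2 - 4*v) dv.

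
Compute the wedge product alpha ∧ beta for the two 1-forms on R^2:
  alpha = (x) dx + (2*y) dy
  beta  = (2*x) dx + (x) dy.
alpha ∧ beta = (x*(x - 4*y)) dx ∧ dy

Distribute the wedge, using dx_i ∧ dx_j = -dx_j ∧ dx_i and dx_i ∧ dx_i = 0. For each pair (i, j) with i < j, the coefficient of dx_i ∧ dx_j in alpha ∧ beta is (alpha_i * beta_j - alpha_j * beta_i). Collecting: alpha ∧ beta = (x*(x - 4*y)) dx ∧ dy.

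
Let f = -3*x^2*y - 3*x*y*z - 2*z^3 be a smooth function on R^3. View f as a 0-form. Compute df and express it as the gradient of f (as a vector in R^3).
df = (3*y*(-2*x - z)) dx + (3*x*(-x - z)) dy + (-3*x*y - 6*z^2) dz; grad f = (3*y*(-2*x - z), 3*x*(-x - z), -3*x*y - 6*z^2)

For a 0-form f, d f = (∂f/∂x) dx + (∂f/∂y) dy + (∂f/∂z) dz. The components of the vector representation are exactly the entries of grad f in Cartesian coordinates:
  ∂f/∂x = 3*y*(-2*x - z)
  ∂f/∂y = 3*x*(-x - z)
  ∂f/∂z = -3*x*y - 6*z^2.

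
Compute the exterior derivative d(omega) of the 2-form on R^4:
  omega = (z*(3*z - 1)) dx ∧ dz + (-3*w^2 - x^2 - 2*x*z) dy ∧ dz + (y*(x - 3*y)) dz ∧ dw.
d(omega) = (-2*x - 2*z) dx ∧ dy ∧ dz + (-6*w + x - 6*y) dy ∧ dz ∧ dw + (y) dx ∧ dz ∧ dw

For a 2-form omega = sum_{i<j} g_{ij} dx_i ∧ dx_j, the exterior derivative is
  d(omega) = sum_{i<j} d(g_{ij}) ∧ dx_i ∧ dx_j = sum_{i<j, k} (∂g_{ij}/∂x_k) dx_k ∧ dx_i ∧ dx_j.
Expand each term, using dx_k ∧ dx_i ∧ dx_j = sgn(permutation) dx_{(a)} ∧ dx_{(b)} ∧ dx_{(c)} with (a < b < c) sorted:
  d(-3*w^2 - x^2 - 2*x*z) includes (∂/∂x)(-3*w^2 - x^2 - 2*x*z) dx = (-2*x - 2*z) dx, which multiplied by dy ∧ dz gives (-2*x - 2*z) dx ∧ dy ∧ dz
  d(-3*w^2 - x^2 - 2*x*z) includes (∂/∂w)(-3*w^2 - x^2 - 2*x*z) dw = (-6*w) dw, which multiplied by dy ∧ dz gives (-6*w) dy ∧ dz ∧ dw
  d(y*(x - 3*y)) includes (∂/∂x)(y*(x - 3*y)) dx = (y) dx, which multiplied by dz ∧ dw gives (y) dx ∧ dz ∧ dw
  d(y*(x - 3*y)) includes (∂/∂y)(y*(x - 3*y)) dy = (x - 6*y) dy, which multiplied by dz ∧ dw gives (x - 6*y) dy ∧ dz ∧ dw
Collecting like 3-forms: d(omega) = (-2*x - 2*z) dx ∧ dy ∧ dz + (-6*w + x - 6*y) dy ∧ dz ∧ dw + (y) dx ∧ dz ∧ dw.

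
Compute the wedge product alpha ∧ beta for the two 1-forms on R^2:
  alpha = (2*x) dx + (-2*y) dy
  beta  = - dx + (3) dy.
alpha ∧ beta = (6*x - 2*y) dx ∧ dy

Distribute the wedge, using dx_i ∧ dx_j = -dx_j ∧ dx_i and dx_i ∧ dx_i = 0. For each pair (i, j) with i < j, the coefficient of dx_i ∧ dx_j in alpha ∧ beta is (alpha_i * beta_j - alpha_j * beta_i). Collecting: alpha ∧ beta = (6*x - 2*y) dx ∧ dy.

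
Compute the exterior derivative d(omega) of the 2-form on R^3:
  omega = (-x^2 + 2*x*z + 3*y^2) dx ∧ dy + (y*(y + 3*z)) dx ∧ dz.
d(omega) = (2*x - 2*y - 3*z) dx ∧ dy ∧ dz

For a 2-form omega = sum_{i<j} g_{ij} dx_i ∧ dx_j, the exterior derivative is
  d(omega) = sum_{i<j} d(g_{ij}) ∧ dx_i ∧ dx_j = sum_{i<j, k} (∂g_{ij}/∂x_k) dx_k ∧ dx_i ∧ dx_j.
Expand each term, using dx_k ∧ dx_i ∧ dx_j = sgn(permutation) dx_{(a)} ∧ dx_{(b)} ∧ dx_{(c)} with (a < b < c) sorted:
  d(-x^2 + 2*x*z + 3*y^2) includes (∂/∂z)(-x^2 + 2*x*z + 3*y^2) dz = (2*x) dz, which multiplied by dx ∧ dy gives (2*x) dx ∧ dy ∧ dz
  d(y*(y + 3*z)) includes (∂/∂y)(y*(y + 3*z)) dy = (2*y + 3*z) dy, which multiplied by dx ∧ dz gives (-2*y - 3*z) dx ∧ dy ∧ dz
Collecting like 3-forms: d(omega) = (2*x - 2*y - 3*z) dx ∧ dy ∧ dz.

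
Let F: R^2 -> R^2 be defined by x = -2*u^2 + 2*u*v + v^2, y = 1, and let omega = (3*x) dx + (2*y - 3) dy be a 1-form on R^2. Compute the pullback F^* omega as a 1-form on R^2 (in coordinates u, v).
F^* omega = (24*u^3 - 36*u^2*v + 6*v^3) du + (-12*u^3 + 18*u*v^2 + 6*v^3) dv

Using F^*(f dg) = (f ∘ F) d(g ∘ F), substitute each coordinate x_i by F_i(u, v) in f_i, and replace dx_i by d F_i = (∂F_i/∂u) du + (∂F_i/∂v) dv.
  For the x component: f_1(F) = -6*u^2 + 6*u*v + 3*v^2; d F_1 = (-4*u + 2*v) du + (2*u + 2*v) dv
  For the y component: f_2(F) = -1; d F_2 = (0) du + (0) dv
Combining and collecting du, dv coefficients:
  coeff of du: 24*u^3 - 36*u^2*v + 6*v^3
  coeff of dv: -12*u^3 + 18*u*v^2 + 6*v^3
F^* omega = (24*u^3 - 36*u^2*v + 6*v^3) du + (-12*u^3 + 18*u*v^2 + 6*v^3) dv.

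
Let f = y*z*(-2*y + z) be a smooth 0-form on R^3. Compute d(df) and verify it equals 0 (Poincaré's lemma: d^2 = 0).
d(df) = 0

Step 1: df = sum_i (∂f/∂x_i) dx_i = (0) dx + (z*(-4*y + z)) dy + (2*y*(-y + z)) dz.
Step 2: Apply d again. Using the 1-form formula, the coefficient of dx ∧ dy in d(df) is ∂^2 f/∂x ∂y - ∂^2 f/∂y ∂x = (0) - (0) = 0 (equality of mixed partials for smooth f).
Similarly for dx ∧ dz and dy ∧ dz — all coefficients vanish. So d(df) = 0.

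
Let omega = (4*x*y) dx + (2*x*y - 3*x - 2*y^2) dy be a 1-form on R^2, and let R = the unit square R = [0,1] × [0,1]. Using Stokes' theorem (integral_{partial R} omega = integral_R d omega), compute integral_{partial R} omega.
integral_(partial R) omega = -4

Stokes: integral_partial_R omega = integral_R d omega with d omega = (∂Q/∂x - ∂P/∂y) dx ∧ dy.
  ∂Q/∂x = 2*y - 3
  ∂P/∂y = 4*x
  integrand = ∂Q/∂x - ∂P/∂y = -4*x + 2*y - 3.
Integrating over R: integral_0^1 integral_0^1 (-4*x + 2*y - 3) dx dy = -4.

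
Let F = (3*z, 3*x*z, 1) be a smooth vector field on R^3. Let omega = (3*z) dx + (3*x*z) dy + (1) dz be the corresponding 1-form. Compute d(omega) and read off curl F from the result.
d(omega) = (-3*x) dy ∧ dz + (3) dz ∧ dx + (3*z) dx ∧ dy; curl F = (-3*x, 3, 3*z)

d omega = sum_{i<j} (∂f_j/∂x_i - ∂f_i/∂x_j) dx_i ∧ dx_j. Under the identification (dy ∧ dz, dz ∧ dx, dx ∧ dy) ↔ (e_x, e_y, e_z), the coefficients are exactly the components of curl F. Compute:
  ∂R/∂y - ∂Q/∂z = (0) - (3*x) = -3*x
  ∂P/∂z - ∂R/∂x = (3) - (0) = 3
  ∂Q/∂x - ∂P/∂y = (3*z) - (0) = 3*z.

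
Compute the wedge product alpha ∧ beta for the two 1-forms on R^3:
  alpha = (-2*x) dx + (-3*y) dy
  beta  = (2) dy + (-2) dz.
alpha ∧ beta = (-4*x) dx ∧ dy + (4*x) dx ∧ dz + (6*y) dy ∧ dz

Distribute the wedge, using dx_i ∧ dx_j = -dx_j ∧ dx_i and dx_i ∧ dx_i = 0. For each pair (i, j) with i < j, the coefficient of dx_i ∧ dx_j in alpha ∧ beta is (alpha_i * beta_j - alpha_j * beta_i). Collecting: alpha ∧ beta = (-4*x) dx ∧ dy + (4*x) dx ∧ dz + (6*y) dy ∧ dz.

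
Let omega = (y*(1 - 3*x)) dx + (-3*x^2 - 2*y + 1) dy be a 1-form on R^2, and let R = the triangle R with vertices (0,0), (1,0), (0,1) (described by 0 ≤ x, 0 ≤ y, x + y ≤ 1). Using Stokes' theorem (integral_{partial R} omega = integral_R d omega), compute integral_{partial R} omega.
integral_(partial R) omega = -1

Stokes: integral_partial_R omega = integral_R d omega with d omega = (∂Q/∂x - ∂P/∂y) dx ∧ dy.
  ∂Q/∂x = -6*x
  ∂P/∂y = 1 - 3*x
  integrand = ∂Q/∂x - ∂P/∂y = -3*x - 1.
Integrating over R: integral_0^1 integral_0^{1-x} (-3*x - 1) dy dx = -1.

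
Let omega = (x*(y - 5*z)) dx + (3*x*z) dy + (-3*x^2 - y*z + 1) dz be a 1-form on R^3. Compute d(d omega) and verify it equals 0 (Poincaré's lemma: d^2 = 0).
d(d omega) = 0

Step 1: d omega = sum_{i<j} (∂f_j/∂x_i - ∂f_i/∂x_j) dx_i ∧ dx_j:
  coeff of dx ∧ dy: -x + 3*z
  coeff of dx ∧ dz: -x
  coeff of dy ∧ dz: -3*x - z
Step 2: Apply d again to each 2-form coefficient. The only possible 3-form in R^3 is dx ∧ dy ∧ dz, with coefficient
  ∂(coeff of dy∧dz)/∂x - ∂(coeff of dx∧dz)/∂y + ∂(coeff of dx∧dy)/∂z
  = ∂/∂x (-3*x - z) - ∂/∂y (-x) + ∂/∂z (-x + 3*z).
Each of these terms simplifies to sums of mixed partials that cancel in pairs. The result is 0 (by equality of mixed partials for smooth functions — Schwarz / Clairaut).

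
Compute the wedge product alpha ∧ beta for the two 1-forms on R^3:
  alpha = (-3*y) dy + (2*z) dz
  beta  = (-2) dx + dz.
alpha ∧ beta = (-6*y) dx ∧ dy + (-3*y) dy ∧ dz + (4*z) dx ∧ dz

Distribute the wedge, using dx_i ∧ dx_j = -dx_j ∧ dx_i and dx_i ∧ dx_i = 0. For each pair (i, j) with i < j, the coefficient of dx_i ∧ dx_j in alpha ∧ beta is (alpha_i * beta_j - alpha_j * beta_i). Collecting: alpha ∧ beta = (-6*y) dx ∧ dy + (-3*y) dy ∧ dz + (4*z) dx ∧ dz.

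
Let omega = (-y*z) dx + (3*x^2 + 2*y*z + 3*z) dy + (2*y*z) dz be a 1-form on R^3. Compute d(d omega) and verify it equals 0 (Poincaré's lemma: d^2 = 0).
d(d omega) = 0

Step 1: d omega = sum_{i<j} (∂f_j/∂x_i - ∂f_i/∂x_j) dx_i ∧ dx_j:
  coeff of dx ∧ dy: 6*x + z
  coeff of dx ∧ dz: y
  coeff of dy ∧ dz: -2*y + 2*z - 3
Step 2: Apply d again to each 2-form coefficient. The only possible 3-form in R^3 is dx ∧ dy ∧ dz, with coefficient
  ∂(coeff of dy∧dz)/∂x - ∂(coeff of dx∧dz)/∂y + ∂(coeff of dx∧dy)/∂z
  = ∂/∂x (-2*y + 2*z - 3) - ∂/∂y (y) + ∂/∂z (6*x + z).
Each of these terms simplifies to sums of mixed partials that cancel in pairs. The result is 0 (by equality of mixed partials for smooth functions — Schwarz / Clairaut).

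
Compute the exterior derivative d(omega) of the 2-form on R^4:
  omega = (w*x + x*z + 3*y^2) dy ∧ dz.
d(omega) = (w + z) dx ∧ dy ∧ dz + (x) dy ∧ dz ∧ dw

For a 2-form omega = sum_{i<j} g_{ij} dx_i ∧ dx_j, the exterior derivative is
  d(omega) = sum_{i<j} d(g_{ij}) ∧ dx_i ∧ dx_j = sum_{i<j, k} (∂g_{ij}/∂x_k) dx_k ∧ dx_i ∧ dx_j.
Expand each term, using dx_k ∧ dx_i ∧ dx_j = sgn(permutation) dx_{(a)} ∧ dx_{(b)} ∧ dx_{(c)} with (a < b < c) sorted:
  d(w*x + x*z + 3*y^2) includes (∂/∂x)(w*x + x*z + 3*y^2) dx = (w + z) dx, which multiplied by dy ∧ dz gives (w + z) dx ∧ dy ∧ dz
  d(w*x + x*z + 3*y^2) includes (∂/∂w)(w*x + x*z + 3*y^2) dw = (x) dw, which multiplied by dy ∧ dz gives (x) dy ∧ dz ∧ dw
Collecting like 3-forms: d(omega) = (w + z) dx ∧ dy ∧ dz + (x) dy ∧ dz ∧ dw.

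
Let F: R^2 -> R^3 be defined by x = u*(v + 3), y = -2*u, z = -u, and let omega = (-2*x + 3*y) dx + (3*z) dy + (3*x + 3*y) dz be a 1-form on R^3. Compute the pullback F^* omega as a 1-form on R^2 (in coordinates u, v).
F^* omega = (u*(-2*v^2 - 21*v - 33)) du + (2*u^2*(-v - 6)) dv

Using F^*(f dg) = (f ∘ F) d(g ∘ F), substitute each coordinate x_i by F_i(u, v) in f_i, and replace dx_i by d F_i = (∂F_i/∂u) du + (∂F_i/∂v) dv.
  For the x component: f_1(F) = 2*u*(-v - 6); d F_1 = (v + 3) du + (u) dv
  For the y component: f_2(F) = -3*u; d F_2 = (-2) du + (0) dv
  For the z component: f_3(F) = 3*u*(v + 1); d F_3 = (-1) du + (0) dv
Combining and collecting du, dv coefficients:
  coeff of du: u*(-2*v^2 - 21*v - 33)
  coeff of dv: 2*u^2*(-v - 6)
F^* omega = (u*(-2*v^2 - 21*v - 33)) du + (2*u^2*(-v - 6)) dv.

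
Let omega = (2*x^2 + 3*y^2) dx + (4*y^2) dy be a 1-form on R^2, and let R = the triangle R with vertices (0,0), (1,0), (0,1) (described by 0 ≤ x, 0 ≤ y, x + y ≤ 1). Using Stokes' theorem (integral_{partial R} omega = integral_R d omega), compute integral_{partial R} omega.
integral_(partial R) omega = -1

Stokes: integral_partial_R omega = integral_R d omega with d omega = (∂Q/∂x - ∂P/∂y) dx ∧ dy.
  ∂Q/∂x = 0
  ∂P/∂y = 6*y
  integrand = ∂Q/∂x - ∂P/∂y = -6*y.
Integrating over R: integral_0^1 integral_0^{1-x} (-6*y) dy dx = -1.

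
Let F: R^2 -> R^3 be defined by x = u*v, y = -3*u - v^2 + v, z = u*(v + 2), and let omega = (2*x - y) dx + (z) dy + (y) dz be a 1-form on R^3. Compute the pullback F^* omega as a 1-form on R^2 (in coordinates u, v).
F^* omega = (2*u*v^2 - 3*u*v - 12*u - 2*v^2 + 2*v) du + (u*(2*u*v - 2*v^2 - 3*v + 2)) dv

Using F^*(f dg) = (f ∘ F) d(g ∘ F), substitute each coordinate x_i by F_i(u, v) in f_i, and replace dx_i by d F_i = (∂F_i/∂u) du + (∂F_i/∂v) dv.
  For the x component: f_1(F) = 2*u*v + 3*u + v^2 - v; d F_1 = (v) du + (u) dv
  For the y component: f_2(F) = u*(v + 2); d F_2 = (-3) du + (1 - 2*v) dv
  For the z component: f_3(F) = -3*u - v^2 + v; d F_3 = (v + 2) du + (u) dv
Combining and collecting du, dv coefficients:
  coeff of du: 2*u*v^2 - 3*u*v - 12*u - 2*v^2 + 2*v
  coeff of dv: u*(2*u*v - 2*v^2 - 3*v + 2)
F^* omega = (2*u*v^2 - 3*u*v - 12*u - 2*v^2 + 2*v) du + (u*(2*u*v - 2*v^2 - 3*v + 2)) dv.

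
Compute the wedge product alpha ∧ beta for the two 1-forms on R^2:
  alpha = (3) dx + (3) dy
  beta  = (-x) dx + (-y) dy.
alpha ∧ beta = (3*x - 3*y) dx ∧ dy

Distribute the wedge, using dx_i ∧ dx_j = -dx_j ∧ dx_i and dx_i ∧ dx_i = 0. For each pair (i, j) with i < j, the coefficient of dx_i ∧ dx_j in alpha ∧ beta is (alpha_i * beta_j - alpha_j * beta_i). Collecting: alpha ∧ beta = (3*x - 3*y) dx ∧ dy.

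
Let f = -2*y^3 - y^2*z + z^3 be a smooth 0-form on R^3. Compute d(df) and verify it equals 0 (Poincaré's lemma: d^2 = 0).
d(df) = 0

Step 1: df = sum_i (∂f/∂x_i) dx_i = (0) dx + (2*y*(-3*y - z)) dy + (-y^2 + 3*z^2) dz.
Step 2: Apply d again. Using the 1-form formula, the coefficient of dx ∧ dy in d(df) is ∂^2 f/∂x ∂y - ∂^2 f/∂y ∂x = (0) - (0) = 0 (equality of mixed partials for smooth f).
Similarly for dx ∧ dz and dy ∧ dz — all coefficients vanish. So d(df) = 0.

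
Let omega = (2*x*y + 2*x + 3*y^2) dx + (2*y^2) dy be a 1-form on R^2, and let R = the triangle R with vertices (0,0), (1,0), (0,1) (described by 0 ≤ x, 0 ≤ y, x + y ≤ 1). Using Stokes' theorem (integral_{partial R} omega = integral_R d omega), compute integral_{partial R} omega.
integral_(partial R) omega = -4/3

Stokes: integral_partial_R omega = integral_R d omega with d omega = (∂Q/∂x - ∂P/∂y) dx ∧ dy.
  ∂Q/∂x = 0
  ∂P/∂y = 2*x + 6*y
  integrand = ∂Q/∂x - ∂P/∂y = -2*x - 6*y.
Integrating over R: integral_0^1 integral_0^{1-x} (-2*x - 6*y) dy dx = -4/3.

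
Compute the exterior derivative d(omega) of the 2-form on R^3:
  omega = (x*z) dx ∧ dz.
d(omega) = 0

For a 2-form omega = sum_{i<j} g_{ij} dx_i ∧ dx_j, the exterior derivative is
  d(omega) = sum_{i<j} d(g_{ij}) ∧ dx_i ∧ dx_j = sum_{i<j, k} (∂g_{ij}/∂x_k) dx_k ∧ dx_i ∧ dx_j.
Expand each term, using dx_k ∧ dx_i ∧ dx_j = sgn(permutation) dx_{(a)} ∧ dx_{(b)} ∧ dx_{(c)} with (a < b < c) sorted:

Collecting like 3-forms: d(omega) = 0.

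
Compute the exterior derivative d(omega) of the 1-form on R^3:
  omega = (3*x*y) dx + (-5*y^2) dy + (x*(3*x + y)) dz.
d(omega) = (-3*x) dx ∧ dy + (6*x + y) dx ∧ dz + (x) dy ∧ dz

For a 1-form omega = sum_i f_i dx_i, the exterior derivative is
  d(omega) = sum_{i < j} (∂f_j/∂x_i - ∂f_i/∂x_j) dx_i ∧ dx_j.
  coefficient of dx ∧ dy: ∂f_2/∂x - ∂f_1/∂y = ∂(-5*y^2)/∂x - ∂(3*x*y)/∂y = -3*x
  coefficient of dx ∧ dz: ∂f_3/∂x - ∂f_1/∂z = ∂(x*(3*x + y))/∂x - ∂(3*x*y)/∂z = 6*x + y
  coefficient of dy ∧ dz: ∂f_3/∂y - ∂f_2/∂z = ∂(x*(3*x + y))/∂y - ∂(-5*y^2)/∂z = x
Assembling: d(omega) = (-3*x) dx ∧ dy + (6*x + y) dx ∧ dz + (x) dy ∧ dz.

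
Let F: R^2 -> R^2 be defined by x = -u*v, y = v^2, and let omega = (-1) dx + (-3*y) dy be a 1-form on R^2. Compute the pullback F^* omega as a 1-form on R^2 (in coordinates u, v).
F^* omega = (v) du + (u - 6*v^3) dv

Using F^*(f dg) = (f ∘ F) d(g ∘ F), substitute each coordinate x_i by F_i(u, v) in f_i, and replace dx_i by d F_i = (∂F_i/∂u) du + (∂F_i/∂v) dv.
  For the x component: f_1(F) = -1; d F_1 = (-v) du + (-u) dv
  For the y component: f_2(F) = -3*v^2; d F_2 = (0) du + (2*v) dv
Combining and collecting du, dv coefficients:
  coeff of du: v
  coeff of dv: u - 6*v^3
F^* omega = (v) du + (u - 6*v^3) dv.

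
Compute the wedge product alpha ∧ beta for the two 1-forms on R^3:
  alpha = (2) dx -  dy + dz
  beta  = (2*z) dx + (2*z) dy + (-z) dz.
alpha ∧ beta = (6*z) dx ∧ dy + (-4*z) dx ∧ dz + (-z) dy ∧ dz

Distribute the wedge, using dx_i ∧ dx_j = -dx_j ∧ dx_i and dx_i ∧ dx_i = 0. For each pair (i, j) with i < j, the coefficient of dx_i ∧ dx_j in alpha ∧ beta is (alpha_i * beta_j - alpha_j * beta_i). Collecting: alpha ∧ beta = (6*z) dx ∧ dy + (-4*z) dx ∧ dz + (-z) dy ∧ dz.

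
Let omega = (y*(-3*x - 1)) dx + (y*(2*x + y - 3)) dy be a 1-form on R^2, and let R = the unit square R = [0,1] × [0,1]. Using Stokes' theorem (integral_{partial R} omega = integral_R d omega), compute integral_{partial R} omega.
integral_(partial R) omega = 7/2

Stokes: integral_partial_R omega = integral_R d omega with d omega = (∂Q/∂x - ∂P/∂y) dx ∧ dy.
  ∂Q/∂x = 2*y
  ∂P/∂y = -3*x - 1
  integrand = ∂Q/∂x - ∂P/∂y = 3*x + 2*y + 1.
Integrating over R: integral_0^1 integral_0^1 (3*x + 2*y + 1) dx dy = 7/2.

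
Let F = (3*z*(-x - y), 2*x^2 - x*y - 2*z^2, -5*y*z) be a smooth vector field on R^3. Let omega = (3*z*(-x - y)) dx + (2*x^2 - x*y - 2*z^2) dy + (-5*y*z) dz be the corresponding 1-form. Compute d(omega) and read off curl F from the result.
d(omega) = (-z) dy ∧ dz + (-3*x - 3*y) dz ∧ dx + (4*x - y + 3*z) dx ∧ dy; curl F = (-z, -3*x - 3*y, 4*x - y + 3*z)

d omega = sum_{i<j} (∂f_j/∂x_i - ∂f_i/∂x_j) dx_i ∧ dx_j. Under the identification (dy ∧ dz, dz ∧ dx, dx ∧ dy) ↔ (e_x, e_y, e_z), the coefficients are exactly the components of curl F. Compute:
  ∂R/∂y - ∂Q/∂z = (-5*z) - (-4*z) = -z
  ∂P/∂z - ∂R/∂x = (-3*x - 3*y) - (0) = -3*x - 3*y
  ∂Q/∂x - ∂P/∂y = (4*x - y) - (-3*z) = 4*x - y + 3*z.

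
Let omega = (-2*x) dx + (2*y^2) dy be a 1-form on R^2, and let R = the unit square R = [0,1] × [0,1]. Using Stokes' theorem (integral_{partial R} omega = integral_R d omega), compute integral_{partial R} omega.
integral_(partial R) omega = 0

Stokes: integral_partial_R omega = integral_R d omega with d omega = (∂Q/∂x - ∂P/∂y) dx ∧ dy.
  ∂Q/∂x = 0
  ∂P/∂y = 0
  integrand = ∂Q/∂x - ∂P/∂y = 0.
Integrating over R: integral_0^1 integral_0^1 (0) dx dy = 0.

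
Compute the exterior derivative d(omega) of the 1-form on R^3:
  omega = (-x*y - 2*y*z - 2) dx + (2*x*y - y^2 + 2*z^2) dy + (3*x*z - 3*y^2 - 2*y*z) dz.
d(omega) = (x + 2*y + 2*z) dx ∧ dy + (2*y + 3*z) dx ∧ dz + (-6*y - 6*z) dy ∧ dz

For a 1-form omega = sum_i f_i dx_i, the exterior derivative is
  d(omega) = sum_{i < j} (∂f_j/∂x_i - ∂f_i/∂x_j) dx_i ∧ dx_j.
  coefficient of dx ∧ dy: ∂f_2/∂x - ∂f_1/∂y = ∂(2*x*y - y^2 + 2*z^2)/∂x - ∂(-x*y - 2*y*z - 2)/∂y = x + 2*y + 2*z
  coefficient of dx ∧ dz: ∂f_3/∂x - ∂f_1/∂z = ∂(3*x*z - 3*y^2 - 2*y*z)/∂x - ∂(-x*y - 2*y*z - 2)/∂z = 2*y + 3*z
  coefficient of dy ∧ dz: ∂f_3/∂y - ∂f_2/∂z = ∂(3*x*z - 3*y^2 - 2*y*z)/∂y - ∂(2*x*y - y^2 + 2*z^2)/∂z = -6*y - 6*z
Assembling: d(omega) = (x + 2*y + 2*z) dx ∧ dy + (2*y + 3*z) dx ∧ dz + (-6*y - 6*z) dy ∧ dz.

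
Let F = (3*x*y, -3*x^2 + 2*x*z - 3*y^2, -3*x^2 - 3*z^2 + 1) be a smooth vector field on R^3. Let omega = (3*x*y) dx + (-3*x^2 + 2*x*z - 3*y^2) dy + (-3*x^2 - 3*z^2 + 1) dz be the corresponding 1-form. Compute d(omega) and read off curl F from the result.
d(omega) = (-2*x) dy ∧ dz + (6*x) dz ∧ dx + (-9*x + 2*z) dx ∧ dy; curl F = (-2*x, 6*x, -9*x + 2*z)

d omega = sum_{i<j} (∂f_j/∂x_i - ∂f_i/∂x_j) dx_i ∧ dx_j. Under the identification (dy ∧ dz, dz ∧ dx, dx ∧ dy) ↔ (e_x, e_y, e_z), the coefficients are exactly the components of curl F. Compute:
  ∂R/∂y - ∂Q/∂z = (0) - (2*x) = -2*x
  ∂P/∂z - ∂R/∂x = (0) - (-6*x) = 6*x
  ∂Q/∂x - ∂P/∂y = (-6*x + 2*z) - (3*x) = -9*x + 2*z.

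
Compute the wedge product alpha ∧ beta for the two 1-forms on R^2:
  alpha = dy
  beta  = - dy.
alpha ∧ beta = 0

Distribute the wedge, using dx_i ∧ dx_j = -dx_j ∧ dx_i and dx_i ∧ dx_i = 0. For each pair (i, j) with i < j, the coefficient of dx_i ∧ dx_j in alpha ∧ beta is (alpha_i * beta_j - alpha_j * beta_i). Collecting: alpha ∧ beta = 0.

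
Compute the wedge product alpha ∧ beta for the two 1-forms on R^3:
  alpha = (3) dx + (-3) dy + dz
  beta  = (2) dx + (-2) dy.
alpha ∧ beta = (-2) dx ∧ dz + (2) dy ∧ dz

Distribute the wedge, using dx_i ∧ dx_j = -dx_j ∧ dx_i and dx_i ∧ dx_i = 0. For each pair (i, j) with i < j, the coefficient of dx_i ∧ dx_j in alpha ∧ beta is (alpha_i * beta_j - alpha_j * beta_i). Collecting: alpha ∧ beta = (-2) dx ∧ dz + (2) dy ∧ dz.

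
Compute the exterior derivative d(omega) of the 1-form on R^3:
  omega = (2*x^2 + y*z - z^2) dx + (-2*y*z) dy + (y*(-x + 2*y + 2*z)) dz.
d(omega) = (-z) dx ∧ dy + (-2*y + 2*z) dx ∧ dz + (-x + 6*y + 2*z) dy ∧ dz

For a 1-form omega = sum_i f_i dx_i, the exterior derivative is
  d(omega) = sum_{i < j} (∂f_j/∂x_i - ∂f_i/∂x_j) dx_i ∧ dx_j.
  coefficient of dx ∧ dy: ∂f_2/∂x - ∂f_1/∂y = ∂(-2*y*z)/∂x - ∂(2*x^2 + y*z - z^2)/∂y = -z
  coefficient of dx ∧ dz: ∂f_3/∂x - ∂f_1/∂z = ∂(y*(-x + 2*y + 2*z))/∂x - ∂(2*x^2 + y*z - z^2)/∂z = -2*y + 2*z
  coefficient of dy ∧ dz: ∂f_3/∂y - ∂f_2/∂z = ∂(y*(-x + 2*y + 2*z))/∂y - ∂(-2*y*z)/∂z = -x + 6*y + 2*z
Assembling: d(omega) = (-z) dx ∧ dy + (-2*y + 2*z) dx ∧ dz + (-x + 6*y + 2*z) dy ∧ dz.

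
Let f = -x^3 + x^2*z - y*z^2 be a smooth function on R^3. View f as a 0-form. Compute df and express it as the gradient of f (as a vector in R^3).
df = (x*(-3*x + 2*z)) dx + (-z^2) dy + (x^2 - 2*y*z) dz; grad f = (x*(-3*x + 2*z), -z^2, x^2 - 2*y*z)

For a 0-form f, d f = (∂f/∂x) dx + (∂f/∂y) dy + (∂f/∂z) dz. The components of the vector representation are exactly the entries of grad f in Cartesian coordinates:
  ∂f/∂x = x*(-3*x + 2*z)
  ∂f/∂y = -z^2
  ∂f/∂z = x^2 - 2*y*z.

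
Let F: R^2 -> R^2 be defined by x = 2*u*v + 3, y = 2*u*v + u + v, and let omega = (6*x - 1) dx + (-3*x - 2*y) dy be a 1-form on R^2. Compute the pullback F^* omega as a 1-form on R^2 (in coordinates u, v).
F^* omega = (4*u*v^2 - 14*u*v - 2*u - 4*v^2 + 14*v - 9) du + (4*u^2*v - 4*u^2 - 14*u*v + 14*u - 2*v - 9) dv

Using F^*(f dg) = (f ∘ F) d(g ∘ F), substitute each coordinate x_i by F_i(u, v) in f_i, and replace dx_i by d F_i = (∂F_i/∂u) du + (∂F_i/∂v) dv.
  For the x component: f_1(F) = 12*u*v + 17; d F_1 = (2*v) du + (2*u) dv
  For the y component: f_2(F) = -10*u*v - 2*u - 2*v - 9; d F_2 = (2*v + 1) du + (2*u + 1) dv
Combining and collecting du, dv coefficients:
  coeff of du: 4*u*v^2 - 14*u*v - 2*u - 4*v^2 + 14*v - 9
  coeff of dv: 4*u^2*v - 4*u^2 - 14*u*v + 14*u - 2*v - 9
F^* omega = (4*u*v^2 - 14*u*v - 2*u - 4*v^2 + 14*v - 9) du + (4*u^2*v - 4*u^2 - 14*u*v + 14*u - 2*v - 9) dv.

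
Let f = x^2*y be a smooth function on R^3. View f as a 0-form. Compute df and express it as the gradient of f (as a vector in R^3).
df = (2*x*y) dx + (x^2) dy + (0) dz; grad f = (2*x*y, x^2, 0)

For a 0-form f, d f = (∂f/∂x) dx + (∂f/∂y) dy + (∂f/∂z) dz. The components of the vector representation are exactly the entries of grad f in Cartesian coordinates:
  ∂f/∂x = 2*x*y
  ∂f/∂y = x^2
  ∂f/∂z = 0.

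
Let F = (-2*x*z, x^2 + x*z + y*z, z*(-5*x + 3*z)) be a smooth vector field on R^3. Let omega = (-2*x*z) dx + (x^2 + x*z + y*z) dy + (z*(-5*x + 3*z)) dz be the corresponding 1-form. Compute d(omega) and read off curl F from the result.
d(omega) = (-x - y) dy ∧ dz + (-2*x + 5*z) dz ∧ dx + (2*x + z) dx ∧ dy; curl F = (-x - y, -2*x + 5*z, 2*x + z)

d omega = sum_{i<j} (∂f_j/∂x_i - ∂f_i/∂x_j) dx_i ∧ dx_j. Under the identification (dy ∧ dz, dz ∧ dx, dx ∧ dy) ↔ (e_x, e_y, e_z), the coefficients are exactly the components of curl F. Compute:
  ∂R/∂y - ∂Q/∂z = (0) - (x + y) = -x - y
  ∂P/∂z - ∂R/∂x = (-2*x) - (-5*z) = -2*x + 5*z
  ∂Q/∂x - ∂P/∂y = (2*x + z) - (0) = 2*x + z.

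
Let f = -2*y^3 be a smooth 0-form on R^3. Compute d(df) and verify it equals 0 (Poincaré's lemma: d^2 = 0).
d(df) = 0

Step 1: df = sum_i (∂f/∂x_i) dx_i = (0) dx + (-6*y^2) dy + (0) dz.
Step 2: Apply d again. Using the 1-form formula, the coefficient of dx ∧ dy in d(df) is ∂^2 f/∂x ∂y - ∂^2 f/∂y ∂x = (0) - (0) = 0 (equality of mixed partials for smooth f).
Similarly for dx ∧ dz and dy ∧ dz — all coefficients vanish. So d(df) = 0.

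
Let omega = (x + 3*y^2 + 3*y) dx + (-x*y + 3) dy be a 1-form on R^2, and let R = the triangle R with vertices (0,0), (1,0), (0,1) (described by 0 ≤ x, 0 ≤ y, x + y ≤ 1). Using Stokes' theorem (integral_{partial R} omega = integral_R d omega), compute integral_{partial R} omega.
integral_(partial R) omega = -8/3

Stokes: integral_partial_R omega = integral_R d omega with d omega = (∂Q/∂x - ∂P/∂y) dx ∧ dy.
  ∂Q/∂x = -y
  ∂P/∂y = 6*y + 3
  integrand = ∂Q/∂x - ∂P/∂y = -7*y - 3.
Integrating over R: integral_0^1 integral_0^{1-x} (-7*y - 3) dy dx = -8/3.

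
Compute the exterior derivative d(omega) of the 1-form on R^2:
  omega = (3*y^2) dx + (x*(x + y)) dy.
d(omega) = (2*x - 5*y) dx ∧ dy

For a 1-form omega = sum_i f_i dx_i, the exterior derivative is
  d(omega) = sum_{i < j} (∂f_j/∂x_i - ∂f_i/∂x_j) dx_i ∧ dx_j.
  coefficient of dx ∧ dy: ∂f_2/∂x - ∂f_1/∂y = ∂(x*(x + y))/∂x - ∂(3*y^2)/∂y = 2*x - 5*y
Assembling: d(omega) = (2*x - 5*y) dx ∧ dy.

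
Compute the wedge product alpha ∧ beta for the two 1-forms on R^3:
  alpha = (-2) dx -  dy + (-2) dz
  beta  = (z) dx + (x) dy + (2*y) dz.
alpha ∧ beta = (-2*x + z) dx ∧ dy + (-4*y + 2*z) dx ∧ dz + (2*x - 2*y) dy ∧ dz

Distribute the wedge, using dx_i ∧ dx_j = -dx_j ∧ dx_i and dx_i ∧ dx_i = 0. For each pair (i, j) with i < j, the coefficient of dx_i ∧ dx_j in alpha ∧ beta is (alpha_i * beta_j - alpha_j * beta_i). Collecting: alpha ∧ beta = (-2*x + z) dx ∧ dy + (-4*y + 2*z) dx ∧ dz + (2*x - 2*y) dy ∧ dz.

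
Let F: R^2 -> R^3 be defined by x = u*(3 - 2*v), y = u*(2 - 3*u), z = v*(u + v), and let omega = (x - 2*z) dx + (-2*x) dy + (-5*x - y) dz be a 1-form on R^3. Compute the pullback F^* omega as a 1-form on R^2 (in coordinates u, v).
F^* omega = (-21*u^2*v + 36*u^2 + 18*u*v^2 - 27*u*v - 3*u + 4*v^3 - 6*v^2) du + (u*(3*u^2 + 24*u*v - 23*u + 24*v^2 - 34*v)) dv

Using F^*(f dg) = (f ∘ F) d(g ∘ F), substitute each coordinate x_i by F_i(u, v) in f_i, and replace dx_i by d F_i = (∂F_i/∂u) du + (∂F_i/∂v) dv.
  For the x component: f_1(F) = -4*u*v + 3*u - 2*v^2; d F_1 = (3 - 2*v) du + (-2*u) dv
  For the y component: f_2(F) = 2*u*(2*v - 3); d F_2 = (2 - 6*u) du + (0) dv
  For the z component: f_3(F) = u*(3*u + 10*v - 17); d F_3 = (v) du + (u + 2*v) dv
Combining and collecting du, dv coefficients:
  coeff of du: -21*u^2*v + 36*u^2 + 18*u*v^2 - 27*u*v - 3*u + 4*v^3 - 6*v^2
  coeff of dv: u*(3*u^2 + 24*u*v - 23*u + 24*v^2 - 34*v)
F^* omega = (-21*u^2*v + 36*u^2 + 18*u*v^2 - 27*u*v - 3*u + 4*v^3 - 6*v^2) du + (u*(3*u^2 + 24*u*v - 23*u + 24*v^2 - 34*v)) dv.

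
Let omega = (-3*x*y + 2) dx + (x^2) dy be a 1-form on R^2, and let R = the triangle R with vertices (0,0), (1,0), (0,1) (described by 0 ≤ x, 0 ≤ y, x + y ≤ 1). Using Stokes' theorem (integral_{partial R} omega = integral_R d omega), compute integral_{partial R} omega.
integral_(partial R) omega = 5/6

Stokes: integral_partial_R omega = integral_R d omega with d omega = (∂Q/∂x - ∂P/∂y) dx ∧ dy.
  ∂Q/∂x = 2*x
  ∂P/∂y = -3*x
  integrand = ∂Q/∂x - ∂P/∂y = 5*x.
Integrating over R: integral_0^1 integral_0^{1-x} (5*x) dy dx = 5/6.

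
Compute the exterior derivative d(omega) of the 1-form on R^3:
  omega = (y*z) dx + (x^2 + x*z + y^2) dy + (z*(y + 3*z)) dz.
d(omega) = (2*x) dx ∧ dy + (-y) dx ∧ dz + (-x + z) dy ∧ dz

For a 1-form omega = sum_i f_i dx_i, the exterior derivative is
  d(omega) = sum_{i < j} (∂f_j/∂x_i - ∂f_i/∂x_j) dx_i ∧ dx_j.
  coefficient of dx ∧ dy: ∂f_2/∂x - ∂f_1/∂y = ∂(x^2 + x*z + y^2)/∂x - ∂(y*z)/∂y = 2*x
  coefficient of dx ∧ dz: ∂f_3/∂x - ∂f_1/∂z = ∂(z*(y + 3*z))/∂x - ∂(y*z)/∂z = -y
  coefficient of dy ∧ dz: ∂f_3/∂y - ∂f_2/∂z = ∂(z*(y + 3*z))/∂y - ∂(x^2 + x*z + y^2)/∂z = -x + z
Assembling: d(omega) = (2*x) dx ∧ dy + (-y) dx ∧ dz + (-x + z) dy ∧ dz.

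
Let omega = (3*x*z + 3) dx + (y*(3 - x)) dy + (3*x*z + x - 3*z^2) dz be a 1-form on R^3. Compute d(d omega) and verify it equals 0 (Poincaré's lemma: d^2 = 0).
d(d omega) = 0

Step 1: d omega = sum_{i<j} (∂f_j/∂x_i - ∂f_i/∂x_j) dx_i ∧ dx_j:
  coeff of dx ∧ dy: -y
  coeff of dx ∧ dz: -3*x + 3*z + 1
  coeff of dy ∧ dz: 0
Step 2: Apply d again to each 2-form coefficient. The only possible 3-form in R^3 is dx ∧ dy ∧ dz, with coefficient
  ∂(coeff of dy∧dz)/∂x - ∂(coeff of dx∧dz)/∂y + ∂(coeff of dx∧dy)/∂z
  = ∂/∂x (0) - ∂/∂y (-3*x + 3*z + 1) + ∂/∂z (-y).
Each of these terms simplifies to sums of mixed partials that cancel in pairs. The result is 0 (by equality of mixed partials for smooth functions — Schwarz / Clairaut).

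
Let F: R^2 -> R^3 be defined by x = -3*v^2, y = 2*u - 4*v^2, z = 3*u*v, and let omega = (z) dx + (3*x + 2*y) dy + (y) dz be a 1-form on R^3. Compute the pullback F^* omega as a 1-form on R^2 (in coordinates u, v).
F^* omega = (6*u*v + 8*u - 12*v^3 - 34*v^2) du + (6*u^2 - 30*u*v^2 - 32*u*v + 136*v^3) dv

Using F^*(f dg) = (f ∘ F) d(g ∘ F), substitute each coordinate x_i by F_i(u, v) in f_i, and replace dx_i by d F_i = (∂F_i/∂u) du + (∂F_i/∂v) dv.
  For the x component: f_1(F) = 3*u*v; d F_1 = (0) du + (-6*v) dv
  For the y component: f_2(F) = 4*u - 17*v^2; d F_2 = (2) du + (-8*v) dv
  For the z component: f_3(F) = 2*u - 4*v^2; d F_3 = (3*v) du + (3*u) dv
Combining and collecting du, dv coefficients:
  coeff of du: 6*u*v + 8*u - 12*v^3 - 34*v^2
  coeff of dv: 6*u^2 - 30*u*v^2 - 32*u*v + 136*v^3
F^* omega = (6*u*v + 8*u - 12*v^3 - 34*v^2) du + (6*u^2 - 30*u*v^2 - 32*u*v + 136*v^3) dv.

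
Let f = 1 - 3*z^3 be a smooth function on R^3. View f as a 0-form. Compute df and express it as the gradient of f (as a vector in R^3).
df = (0) dx + (0) dy + (-9*z^2) dz; grad f = (0, 0, -9*z^2)

For a 0-form f, d f = (∂f/∂x) dx + (∂f/∂y) dy + (∂f/∂z) dz. The components of the vector representation are exactly the entries of grad f in Cartesian coordinates:
  ∂f/∂x = 0
  ∂f/∂y = 0
  ∂f/∂z = -9*z^2.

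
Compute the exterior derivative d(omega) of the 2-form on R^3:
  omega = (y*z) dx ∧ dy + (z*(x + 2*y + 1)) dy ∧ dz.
d(omega) = (y + z) dx ∧ dy ∧ dz

For a 2-form omega = sum_{i<j} g_{ij} dx_i ∧ dx_j, the exterior derivative is
  d(omega) = sum_{i<j} d(g_{ij}) ∧ dx_i ∧ dx_j = sum_{i<j, k} (∂g_{ij}/∂x_k) dx_k ∧ dx_i ∧ dx_j.
Expand each term, using dx_k ∧ dx_i ∧ dx_j = sgn(permutation) dx_{(a)} ∧ dx_{(b)} ∧ dx_{(c)} with (a < b < c) sorted:
  d(y*z) includes (∂/∂z)(y*z) dz = (y) dz, which multiplied by dx ∧ dy gives (y) dx ∧ dy ∧ dz
  d(z*(x + 2*y + 1)) includes (∂/∂x)(z*(x + 2*y + 1)) dx = (z) dx, which multiplied by dy ∧ dz gives (z) dx ∧ dy ∧ dz
Collecting like 3-forms: d(omega) = (y + z) dx ∧ dy ∧ dz.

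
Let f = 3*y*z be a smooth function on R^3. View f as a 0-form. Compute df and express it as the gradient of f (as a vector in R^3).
df = (0) dx + (3*z) dy + (3*y) dz; grad f = (0, 3*z, 3*y)

For a 0-form f, d f = (∂f/∂x) dx + (∂f/∂y) dy + (∂f/∂z) dz. The components of the vector representation are exactly the entries of grad f in Cartesian coordinates:
  ∂f/∂x = 0
  ∂f/∂y = 3*z
  ∂f/∂z = 3*y.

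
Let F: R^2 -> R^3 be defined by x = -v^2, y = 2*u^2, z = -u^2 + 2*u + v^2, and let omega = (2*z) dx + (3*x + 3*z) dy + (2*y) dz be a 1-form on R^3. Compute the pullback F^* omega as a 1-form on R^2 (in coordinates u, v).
F^* omega = (u^2*(32 - 20*u)) du + (4*v*(3*u^2 - 2*u - v^2)) dv

Using F^*(f dg) = (f ∘ F) d(g ∘ F), substitute each coordinate x_i by F_i(u, v) in f_i, and replace dx_i by d F_i = (∂F_i/∂u) du + (∂F_i/∂v) dv.
  For the x component: f_1(F) = -2*u^2 + 4*u + 2*v^2; d F_1 = (0) du + (-2*v) dv
  For the y component: f_2(F) = 3*u*(2 - u); d F_2 = (4*u) du + (0) dv
  For the z component: f_3(F) = 4*u^2; d F_3 = (2 - 2*u) du + (2*v) dv
Combining and collecting du, dv coefficients:
  coeff of du: u^2*(32 - 20*u)
  coeff of dv: 4*v*(3*u^2 - 2*u - v^2)
F^* omega = (u^2*(32 - 20*u)) du + (4*v*(3*u^2 - 2*u - v^2)) dv.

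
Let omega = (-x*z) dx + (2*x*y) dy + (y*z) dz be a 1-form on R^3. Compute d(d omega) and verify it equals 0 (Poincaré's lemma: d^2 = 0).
d(d omega) = 0

Step 1: d omega = sum_{i<j} (∂f_j/∂x_i - ∂f_i/∂x_j) dx_i ∧ dx_j:
  coeff of dx ∧ dy: 2*y
  coeff of dx ∧ dz: x
  coeff of dy ∧ dz: z
Step 2: Apply d again to each 2-form coefficient. The only possible 3-form in R^3 is dx ∧ dy ∧ dz, with coefficient
  ∂(coeff of dy∧dz)/∂x - ∂(coeff of dx∧dz)/∂y + ∂(coeff of dx∧dy)/∂z
  = ∂/∂x (z) - ∂/∂y (x) + ∂/∂z (2*y).
Each of these terms simplifies to sums of mixed partials that cancel in pairs. The result is 0 (by equality of mixed partials for smooth functions — Schwarz / Clairaut).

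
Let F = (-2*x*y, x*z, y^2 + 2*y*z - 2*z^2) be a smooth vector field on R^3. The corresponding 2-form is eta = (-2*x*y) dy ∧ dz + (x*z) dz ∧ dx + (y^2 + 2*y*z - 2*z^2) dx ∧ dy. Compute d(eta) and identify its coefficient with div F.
d(eta) = (-4*z) dx ∧ dy ∧ dz; div F = -4*z

For a 2-form in R^3 of the form above, applying d gives a 3-form with coefficient ∂P/∂x + ∂Q/∂y + ∂R/∂z:
  ∂P/∂x = -2*y
  ∂Q/∂y = 0
  ∂R/∂z = 2*y - 4*z
Sum = -4*z, which is exactly div F.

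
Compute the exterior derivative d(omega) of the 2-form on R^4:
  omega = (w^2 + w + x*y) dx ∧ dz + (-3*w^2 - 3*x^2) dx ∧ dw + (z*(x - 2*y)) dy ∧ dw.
d(omega) = (-x) dx ∧ dy ∧ dz + (2*w + 1) dx ∧ dz ∧ dw + (z) dx ∧ dy ∧ dw + (-x + 2*y) dy ∧ dz ∧ dw

For a 2-form omega = sum_{i<j} g_{ij} dx_i ∧ dx_j, the exterior derivative is
  d(omega) = sum_{i<j} d(g_{ij}) ∧ dx_i ∧ dx_j = sum_{i<j, k} (∂g_{ij}/∂x_k) dx_k ∧ dx_i ∧ dx_j.
Expand each term, using dx_k ∧ dx_i ∧ dx_j = sgn(permutation) dx_{(a)} ∧ dx_{(b)} ∧ dx_{(c)} with (a < b < c) sorted:
  d(w^2 + w + x*y) includes (∂/∂y)(w^2 + w + x*y) dy = (x) dy, which multiplied by dx ∧ dz gives (-x) dx ∧ dy ∧ dz
  d(w^2 + w + x*y) includes (∂/∂w)(w^2 + w + x*y) dw = (2*w + 1) dw, which multiplied by dx ∧ dz gives (2*w + 1) dx ∧ dz ∧ dw
  d(z*(x - 2*y)) includes (∂/∂x)(z*(x - 2*y)) dx = (z) dx, which multiplied by dy ∧ dw gives (z) dx ∧ dy ∧ dw
  d(z*(x - 2*y)) includes (∂/∂z)(z*(x - 2*y)) dz = (x - 2*y) dz, which multiplied by dy ∧ dw gives (-x + 2*y) dy ∧ dz ∧ dw
Collecting like 3-forms: d(omega) = (-x) dx ∧ dy ∧ dz + (2*w + 1) dx ∧ dz ∧ dw + (z) dx ∧ dy ∧ dw + (-x + 2*y) dy ∧ dz ∧ dw.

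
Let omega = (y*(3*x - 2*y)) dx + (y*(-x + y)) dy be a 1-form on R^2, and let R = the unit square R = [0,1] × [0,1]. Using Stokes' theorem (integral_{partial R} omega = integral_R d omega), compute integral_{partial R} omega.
integral_(partial R) omega = 0

Stokes: integral_partial_R omega = integral_R d omega with d omega = (∂Q/∂x - ∂P/∂y) dx ∧ dy.
  ∂Q/∂x = -y
  ∂P/∂y = 3*x - 4*y
  integrand = ∂Q/∂x - ∂P/∂y = -3*x + 3*y.
Integrating over R: integral_0^1 integral_0^1 (-3*x + 3*y) dx dy = 0.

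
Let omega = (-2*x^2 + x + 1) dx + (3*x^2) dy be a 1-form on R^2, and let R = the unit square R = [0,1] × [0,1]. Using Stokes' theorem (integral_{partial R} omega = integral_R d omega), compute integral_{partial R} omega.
integral_(partial R) omega = 3

Stokes: integral_partial_R omega = integral_R d omega with d omega = (∂Q/∂x - ∂P/∂y) dx ∧ dy.
  ∂Q/∂x = 6*x
  ∂P/∂y = 0
  integrand = ∂Q/∂x - ∂P/∂y = 6*x.
Integrating over R: integral_0^1 integral_0^1 (6*x) dx dy = 3.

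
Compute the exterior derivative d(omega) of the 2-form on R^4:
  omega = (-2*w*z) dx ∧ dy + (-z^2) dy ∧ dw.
d(omega) = (-2*w) dx ∧ dy ∧ dz + (-2*z) dx ∧ dy ∧ dw + (2*z) dy ∧ dz ∧ dw

For a 2-form omega = sum_{i<j} g_{ij} dx_i ∧ dx_j, the exterior derivative is
  d(omega) = sum_{i<j} d(g_{ij}) ∧ dx_i ∧ dx_j = sum_{i<j, k} (∂g_{ij}/∂x_k) dx_k ∧ dx_i ∧ dx_j.
Expand each term, using dx_k ∧ dx_i ∧ dx_j = sgn(permutation) dx_{(a)} ∧ dx_{(b)} ∧ dx_{(c)} with (a < b < c) sorted:
  d(-2*w*z) includes (∂/∂z)(-2*w*z) dz = (-2*w) dz, which multiplied by dx ∧ dy gives (-2*w) dx ∧ dy ∧ dz
  d(-2*w*z) includes (∂/∂w)(-2*w*z) dw = (-2*z) dw, which multiplied by dx ∧ dy gives (-2*z) dx ∧ dy ∧ dw
  d(-z^2) includes (∂/∂z)(-z^2) dz = (-2*z) dz, which multiplied by dy ∧ dw gives (2*z) dy ∧ dz ∧ dw
Collecting like 3-forms: d(omega) = (-2*w) dx ∧ dy ∧ dz + (-2*z) dx ∧ dy ∧ dw + (2*z) dy ∧ dz ∧ dw.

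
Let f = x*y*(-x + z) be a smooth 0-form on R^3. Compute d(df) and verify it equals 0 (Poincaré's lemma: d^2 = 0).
d(df) = 0

Step 1: df = sum_i (∂f/∂x_i) dx_i = (y*(-2*x + z)) dx + (x*(-x + z)) dy + (x*y) dz.
Step 2: Apply d again. Using the 1-form formula, the coefficient of dx ∧ dy in d(df) is ∂^2 f/∂x ∂y - ∂^2 f/∂y ∂x = (-2*x + z) - (-2*x + z) = 0 (equality of mixed partials for smooth f).
Similarly for dx ∧ dz and dy ∧ dz — all coefficients vanish. So d(df) = 0.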